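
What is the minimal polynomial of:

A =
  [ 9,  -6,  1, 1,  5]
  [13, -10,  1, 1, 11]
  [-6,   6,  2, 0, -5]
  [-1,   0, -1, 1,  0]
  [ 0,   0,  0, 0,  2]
x^3 - 12*x + 16

The characteristic polynomial is χ_A(x) = (x - 2)^4*(x + 4), so the eigenvalues are known. The minimal polynomial is
  m_A(x) = Π_λ (x − λ)^{k_λ}
where k_λ is the size of the *largest* Jordan block for λ (equivalently, the smallest k with (A − λI)^k v = 0 for every generalised eigenvector v of λ).

  λ = -4: largest Jordan block has size 1, contributing (x + 4)
  λ = 2: largest Jordan block has size 2, contributing (x − 2)^2

So m_A(x) = (x - 2)^2*(x + 4) = x^3 - 12*x + 16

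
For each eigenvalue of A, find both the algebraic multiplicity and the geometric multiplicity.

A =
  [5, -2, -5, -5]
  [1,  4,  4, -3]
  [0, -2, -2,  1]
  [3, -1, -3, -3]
λ = 1: alg = 4, geom = 2

Step 1 — factor the characteristic polynomial to read off the algebraic multiplicities:
  χ_A(x) = (x - 1)^4

Step 2 — compute geometric multiplicities via the rank-nullity identity g(λ) = n − rank(A − λI):
  rank(A − (1)·I) = 2, so dim ker(A − (1)·I) = n − 2 = 2

Summary:
  λ = 1: algebraic multiplicity = 4, geometric multiplicity = 2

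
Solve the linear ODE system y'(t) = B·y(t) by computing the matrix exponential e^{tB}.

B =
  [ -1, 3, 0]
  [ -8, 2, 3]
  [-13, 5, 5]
e^{tB} =
  [-15*t^2*exp(2*t)/2 - 3*t*exp(2*t) + exp(2*t), -9*t^2*exp(2*t)/2 + 3*t*exp(2*t), 9*t^2*exp(2*t)/2]
  [-15*t^2*exp(2*t)/2 - 8*t*exp(2*t), -9*t^2*exp(2*t)/2 + exp(2*t), 9*t^2*exp(2*t)/2 + 3*t*exp(2*t)]
  [-20*t^2*exp(2*t) - 13*t*exp(2*t), -12*t^2*exp(2*t) + 5*t*exp(2*t), 12*t^2*exp(2*t) + 3*t*exp(2*t) + exp(2*t)]

Strategy: write B = P · J · P⁻¹ where J is a Jordan canonical form, so e^{tB} = P · e^{tJ} · P⁻¹, and e^{tJ} can be computed block-by-block.

B has Jordan form
J =
  [2, 1, 0]
  [0, 2, 1]
  [0, 0, 2]
(up to reordering of blocks).

Per-block formulas:
  For a 3×3 Jordan block J_3(2): exp(t · J_3(2)) = e^(2t)·(I + t·N + (t^2/2)·N^2), where N is the 3×3 nilpotent shift.

After assembling e^{tJ} and conjugating by P, we get:

e^{tB} =
  [-15*t^2*exp(2*t)/2 - 3*t*exp(2*t) + exp(2*t), -9*t^2*exp(2*t)/2 + 3*t*exp(2*t), 9*t^2*exp(2*t)/2]
  [-15*t^2*exp(2*t)/2 - 8*t*exp(2*t), -9*t^2*exp(2*t)/2 + exp(2*t), 9*t^2*exp(2*t)/2 + 3*t*exp(2*t)]
  [-20*t^2*exp(2*t) - 13*t*exp(2*t), -12*t^2*exp(2*t) + 5*t*exp(2*t), 12*t^2*exp(2*t) + 3*t*exp(2*t) + exp(2*t)]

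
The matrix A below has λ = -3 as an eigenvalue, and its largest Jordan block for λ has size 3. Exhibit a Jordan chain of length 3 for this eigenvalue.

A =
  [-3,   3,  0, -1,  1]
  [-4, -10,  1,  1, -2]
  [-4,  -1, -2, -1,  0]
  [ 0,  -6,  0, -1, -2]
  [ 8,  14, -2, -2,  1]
A Jordan chain for λ = -3 of length 3:
v_1 = (-4, 8, 0, 8, -16)ᵀ
v_2 = (0, -4, -4, 0, 8)ᵀ
v_3 = (1, 0, 0, 0, 0)ᵀ

Let N = A − (-3)·I. We want v_3 with N^3 v_3 = 0 but N^2 v_3 ≠ 0; then v_{j-1} := N · v_j for j = 3, …, 2.

Pick v_3 = (1, 0, 0, 0, 0)ᵀ.
Then v_2 = N · v_3 = (0, -4, -4, 0, 8)ᵀ.
Then v_1 = N · v_2 = (-4, 8, 0, 8, -16)ᵀ.

Sanity check: (A − (-3)·I) v_1 = (0, 0, 0, 0, 0)ᵀ = 0. ✓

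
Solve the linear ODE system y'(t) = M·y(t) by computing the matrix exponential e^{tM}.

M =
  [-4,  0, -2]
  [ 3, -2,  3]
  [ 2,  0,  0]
e^{tM} =
  [-2*t*exp(-2*t) + exp(-2*t), 0, -2*t*exp(-2*t)]
  [3*t*exp(-2*t), exp(-2*t), 3*t*exp(-2*t)]
  [2*t*exp(-2*t), 0, 2*t*exp(-2*t) + exp(-2*t)]

Strategy: write M = P · J · P⁻¹ where J is a Jordan canonical form, so e^{tM} = P · e^{tJ} · P⁻¹, and e^{tJ} can be computed block-by-block.

M has Jordan form
J =
  [-2,  1,  0]
  [ 0, -2,  0]
  [ 0,  0, -2]
(up to reordering of blocks).

Per-block formulas:
  For a 1×1 block at λ = -2: exp(t · [-2]) = [e^(-2t)].
  For a 2×2 Jordan block J_2(-2): exp(t · J_2(-2)) = e^(-2t)·(I + t·N), where N is the 2×2 nilpotent shift.

After assembling e^{tJ} and conjugating by P, we get:

e^{tM} =
  [-2*t*exp(-2*t) + exp(-2*t), 0, -2*t*exp(-2*t)]
  [3*t*exp(-2*t), exp(-2*t), 3*t*exp(-2*t)]
  [2*t*exp(-2*t), 0, 2*t*exp(-2*t) + exp(-2*t)]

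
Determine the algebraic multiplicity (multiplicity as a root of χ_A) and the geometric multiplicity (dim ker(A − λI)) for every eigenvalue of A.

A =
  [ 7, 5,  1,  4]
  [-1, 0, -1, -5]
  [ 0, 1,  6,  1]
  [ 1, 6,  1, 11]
λ = 6: alg = 4, geom = 2

Step 1 — factor the characteristic polynomial to read off the algebraic multiplicities:
  χ_A(x) = (x - 6)^4

Step 2 — compute geometric multiplicities via the rank-nullity identity g(λ) = n − rank(A − λI):
  rank(A − (6)·I) = 2, so dim ker(A − (6)·I) = n − 2 = 2

Summary:
  λ = 6: algebraic multiplicity = 4, geometric multiplicity = 2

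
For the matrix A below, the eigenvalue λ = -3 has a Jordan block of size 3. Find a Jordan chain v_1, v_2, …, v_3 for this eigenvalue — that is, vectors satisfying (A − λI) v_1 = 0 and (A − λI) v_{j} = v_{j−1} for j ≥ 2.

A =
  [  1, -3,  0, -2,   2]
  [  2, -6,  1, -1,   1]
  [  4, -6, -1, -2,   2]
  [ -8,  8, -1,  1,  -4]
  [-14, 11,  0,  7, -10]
A Jordan chain for λ = -3 of length 3:
v_1 = (-2, 0, 0, 4, 8)ᵀ
v_2 = (4, 2, 4, -8, -14)ᵀ
v_3 = (1, 0, 0, 0, 0)ᵀ

Let N = A − (-3)·I. We want v_3 with N^3 v_3 = 0 but N^2 v_3 ≠ 0; then v_{j-1} := N · v_j for j = 3, …, 2.

Pick v_3 = (1, 0, 0, 0, 0)ᵀ.
Then v_2 = N · v_3 = (4, 2, 4, -8, -14)ᵀ.
Then v_1 = N · v_2 = (-2, 0, 0, 4, 8)ᵀ.

Sanity check: (A − (-3)·I) v_1 = (0, 0, 0, 0, 0)ᵀ = 0. ✓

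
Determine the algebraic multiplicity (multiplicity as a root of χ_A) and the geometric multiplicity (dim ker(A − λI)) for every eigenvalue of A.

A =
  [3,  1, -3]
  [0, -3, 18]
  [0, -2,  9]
λ = 3: alg = 3, geom = 2

Step 1 — factor the characteristic polynomial to read off the algebraic multiplicities:
  χ_A(x) = (x - 3)^3

Step 2 — compute geometric multiplicities via the rank-nullity identity g(λ) = n − rank(A − λI):
  rank(A − (3)·I) = 1, so dim ker(A − (3)·I) = n − 1 = 2

Summary:
  λ = 3: algebraic multiplicity = 3, geometric multiplicity = 2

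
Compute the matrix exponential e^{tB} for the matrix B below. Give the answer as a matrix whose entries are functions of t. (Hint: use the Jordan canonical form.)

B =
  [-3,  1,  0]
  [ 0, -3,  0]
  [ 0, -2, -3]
e^{tB} =
  [exp(-3*t), t*exp(-3*t), 0]
  [0, exp(-3*t), 0]
  [0, -2*t*exp(-3*t), exp(-3*t)]

Strategy: write B = P · J · P⁻¹ where J is a Jordan canonical form, so e^{tB} = P · e^{tJ} · P⁻¹, and e^{tJ} can be computed block-by-block.

B has Jordan form
J =
  [-3,  1,  0]
  [ 0, -3,  0]
  [ 0,  0, -3]
(up to reordering of blocks).

Per-block formulas:
  For a 2×2 Jordan block J_2(-3): exp(t · J_2(-3)) = e^(-3t)·(I + t·N), where N is the 2×2 nilpotent shift.
  For a 1×1 block at λ = -3: exp(t · [-3]) = [e^(-3t)].

After assembling e^{tJ} and conjugating by P, we get:

e^{tB} =
  [exp(-3*t), t*exp(-3*t), 0]
  [0, exp(-3*t), 0]
  [0, -2*t*exp(-3*t), exp(-3*t)]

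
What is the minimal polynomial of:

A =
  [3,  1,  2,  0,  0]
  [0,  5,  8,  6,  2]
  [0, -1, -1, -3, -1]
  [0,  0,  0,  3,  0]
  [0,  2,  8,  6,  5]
x^2 - 6*x + 9

The characteristic polynomial is χ_A(x) = (x - 3)^5, so the eigenvalues are known. The minimal polynomial is
  m_A(x) = Π_λ (x − λ)^{k_λ}
where k_λ is the size of the *largest* Jordan block for λ (equivalently, the smallest k with (A − λI)^k v = 0 for every generalised eigenvector v of λ).

  λ = 3: largest Jordan block has size 2, contributing (x − 3)^2

So m_A(x) = (x - 3)^2 = x^2 - 6*x + 9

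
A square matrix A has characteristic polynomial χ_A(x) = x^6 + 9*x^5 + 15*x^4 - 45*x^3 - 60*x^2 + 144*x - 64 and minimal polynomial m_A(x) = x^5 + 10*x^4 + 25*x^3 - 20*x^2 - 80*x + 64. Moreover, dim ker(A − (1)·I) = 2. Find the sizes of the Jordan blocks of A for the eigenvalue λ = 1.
Block sizes for λ = 1: [2, 1]

Step 1 — from the characteristic polynomial, algebraic multiplicity of λ = 1 is 3. From dim ker(A − (1)·I) = 2, there are exactly 2 Jordan blocks for λ = 1.
Step 2 — from the minimal polynomial, the factor (x − 1)^2 tells us the largest block for λ = 1 has size 2.
Step 3 — with total size 3, 2 blocks, and largest block 2, the block sizes (in nonincreasing order) are [2, 1].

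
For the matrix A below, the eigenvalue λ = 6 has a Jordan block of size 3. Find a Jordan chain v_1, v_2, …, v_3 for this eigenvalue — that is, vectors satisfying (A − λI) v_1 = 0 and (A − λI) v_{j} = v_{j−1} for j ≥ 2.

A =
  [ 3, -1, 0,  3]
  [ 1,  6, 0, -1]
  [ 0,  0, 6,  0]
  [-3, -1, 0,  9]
A Jordan chain for λ = 6 of length 3:
v_1 = (-1, 0, 0, -1)ᵀ
v_2 = (-3, 1, 0, -3)ᵀ
v_3 = (1, 0, 0, 0)ᵀ

Let N = A − (6)·I. We want v_3 with N^3 v_3 = 0 but N^2 v_3 ≠ 0; then v_{j-1} := N · v_j for j = 3, …, 2.

Pick v_3 = (1, 0, 0, 0)ᵀ.
Then v_2 = N · v_3 = (-3, 1, 0, -3)ᵀ.
Then v_1 = N · v_2 = (-1, 0, 0, -1)ᵀ.

Sanity check: (A − (6)·I) v_1 = (0, 0, 0, 0)ᵀ = 0. ✓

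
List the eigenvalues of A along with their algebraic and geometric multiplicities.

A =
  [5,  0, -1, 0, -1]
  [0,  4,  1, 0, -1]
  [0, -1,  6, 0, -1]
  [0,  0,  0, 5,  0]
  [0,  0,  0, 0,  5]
λ = 5: alg = 5, geom = 3

Step 1 — factor the characteristic polynomial to read off the algebraic multiplicities:
  χ_A(x) = (x - 5)^5

Step 2 — compute geometric multiplicities via the rank-nullity identity g(λ) = n − rank(A − λI):
  rank(A − (5)·I) = 2, so dim ker(A − (5)·I) = n − 2 = 3

Summary:
  λ = 5: algebraic multiplicity = 5, geometric multiplicity = 3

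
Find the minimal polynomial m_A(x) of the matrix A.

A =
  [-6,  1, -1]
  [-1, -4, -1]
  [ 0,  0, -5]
x^2 + 10*x + 25

The characteristic polynomial is χ_A(x) = (x + 5)^3, so the eigenvalues are known. The minimal polynomial is
  m_A(x) = Π_λ (x − λ)^{k_λ}
where k_λ is the size of the *largest* Jordan block for λ (equivalently, the smallest k with (A − λI)^k v = 0 for every generalised eigenvector v of λ).

  λ = -5: largest Jordan block has size 2, contributing (x + 5)^2

So m_A(x) = (x + 5)^2 = x^2 + 10*x + 25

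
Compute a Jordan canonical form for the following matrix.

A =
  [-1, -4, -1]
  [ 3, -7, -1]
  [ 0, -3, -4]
J_3(-4)

The characteristic polynomial is
  det(x·I − A) = x^3 + 12*x^2 + 48*x + 64 = (x + 4)^3

Eigenvalues and multiplicities (the geometric multiplicity of λ is n − rank(A − λI), which equals the number of Jordan blocks for λ):
  λ = -4: algebraic multiplicity = 3, geometric multiplicity = 1

Determining the block sizes for each eigenvalue:
  λ = -4: one block (gm = 1), so the single block has size am = 3 → block sizes [3]

Assembling the blocks gives a Jordan form
J =
  [-4,  1,  0]
  [ 0, -4,  1]
  [ 0,  0, -4]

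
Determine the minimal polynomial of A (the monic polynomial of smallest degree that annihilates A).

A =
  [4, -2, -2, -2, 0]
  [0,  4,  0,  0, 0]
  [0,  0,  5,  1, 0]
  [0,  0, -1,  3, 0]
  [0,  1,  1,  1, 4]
x^2 - 8*x + 16

The characteristic polynomial is χ_A(x) = (x - 4)^5, so the eigenvalues are known. The minimal polynomial is
  m_A(x) = Π_λ (x − λ)^{k_λ}
where k_λ is the size of the *largest* Jordan block for λ (equivalently, the smallest k with (A − λI)^k v = 0 for every generalised eigenvector v of λ).

  λ = 4: largest Jordan block has size 2, contributing (x − 4)^2

So m_A(x) = (x - 4)^2 = x^2 - 8*x + 16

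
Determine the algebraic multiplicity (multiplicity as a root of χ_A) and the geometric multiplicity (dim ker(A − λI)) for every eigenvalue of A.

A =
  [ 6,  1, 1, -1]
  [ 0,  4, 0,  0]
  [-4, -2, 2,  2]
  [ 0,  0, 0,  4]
λ = 4: alg = 4, geom = 3

Step 1 — factor the characteristic polynomial to read off the algebraic multiplicities:
  χ_A(x) = (x - 4)^4

Step 2 — compute geometric multiplicities via the rank-nullity identity g(λ) = n − rank(A − λI):
  rank(A − (4)·I) = 1, so dim ker(A − (4)·I) = n − 1 = 3

Summary:
  λ = 4: algebraic multiplicity = 4, geometric multiplicity = 3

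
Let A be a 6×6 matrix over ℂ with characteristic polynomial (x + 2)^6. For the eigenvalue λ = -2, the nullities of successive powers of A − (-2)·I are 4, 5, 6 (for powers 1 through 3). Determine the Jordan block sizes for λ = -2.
Block sizes for λ = -2: [3, 1, 1, 1]

From the dimensions of kernels of powers, the number of Jordan blocks of size at least j is d_j − d_{j−1} where d_j = dim ker(N^j) (with d_0 = 0). Computing the differences gives [4, 1, 1].
The number of blocks of size exactly k is (#blocks of size ≥ k) − (#blocks of size ≥ k + 1), so the partition is: 3 block(s) of size 1, 1 block(s) of size 3.
In nonincreasing order the block sizes are [3, 1, 1, 1].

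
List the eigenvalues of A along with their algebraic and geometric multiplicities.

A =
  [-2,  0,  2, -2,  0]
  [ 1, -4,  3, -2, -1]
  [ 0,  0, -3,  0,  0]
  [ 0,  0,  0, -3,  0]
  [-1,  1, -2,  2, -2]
λ = -3: alg = 4, geom = 2; λ = -2: alg = 1, geom = 1

Step 1 — factor the characteristic polynomial to read off the algebraic multiplicities:
  χ_A(x) = (x + 2)*(x + 3)^4

Step 2 — compute geometric multiplicities via the rank-nullity identity g(λ) = n − rank(A − λI):
  rank(A − (-3)·I) = 3, so dim ker(A − (-3)·I) = n − 3 = 2
  rank(A − (-2)·I) = 4, so dim ker(A − (-2)·I) = n − 4 = 1

Summary:
  λ = -3: algebraic multiplicity = 4, geometric multiplicity = 2
  λ = -2: algebraic multiplicity = 1, geometric multiplicity = 1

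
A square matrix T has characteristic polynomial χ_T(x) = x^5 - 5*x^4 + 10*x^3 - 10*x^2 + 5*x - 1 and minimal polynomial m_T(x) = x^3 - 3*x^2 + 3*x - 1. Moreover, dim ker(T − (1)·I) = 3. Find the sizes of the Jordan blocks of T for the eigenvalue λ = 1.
Block sizes for λ = 1: [3, 1, 1]

Step 1 — from the characteristic polynomial, algebraic multiplicity of λ = 1 is 5. From dim ker(T − (1)·I) = 3, there are exactly 3 Jordan blocks for λ = 1.
Step 2 — from the minimal polynomial, the factor (x − 1)^3 tells us the largest block for λ = 1 has size 3.
Step 3 — with total size 5, 3 blocks, and largest block 3, the block sizes (in nonincreasing order) are [3, 1, 1].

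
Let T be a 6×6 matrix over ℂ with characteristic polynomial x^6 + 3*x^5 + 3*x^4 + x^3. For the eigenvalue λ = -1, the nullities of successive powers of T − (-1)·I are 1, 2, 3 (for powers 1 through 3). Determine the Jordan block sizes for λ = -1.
Block sizes for λ = -1: [3]

From the dimensions of kernels of powers, the number of Jordan blocks of size at least j is d_j − d_{j−1} where d_j = dim ker(N^j) (with d_0 = 0). Computing the differences gives [1, 1, 1].
The number of blocks of size exactly k is (#blocks of size ≥ k) − (#blocks of size ≥ k + 1), so the partition is: 1 block(s) of size 3.
In nonincreasing order the block sizes are [3].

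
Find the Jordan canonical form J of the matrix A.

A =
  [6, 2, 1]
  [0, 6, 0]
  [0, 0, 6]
J_2(6) ⊕ J_1(6)

The characteristic polynomial is
  det(x·I − A) = x^3 - 18*x^2 + 108*x - 216 = (x - 6)^3

Eigenvalues and multiplicities (the geometric multiplicity of λ is n − rank(A − λI), which equals the number of Jordan blocks for λ):
  λ = 6: algebraic multiplicity = 3, geometric multiplicity = 2

Determining the block sizes for each eigenvalue:
  λ = 6: 2 blocks summing to 3 forces exactly one block of size 2 and the rest size 1 → block sizes [2, 1]

Assembling the blocks gives a Jordan form
J =
  [6, 1, 0]
  [0, 6, 0]
  [0, 0, 6]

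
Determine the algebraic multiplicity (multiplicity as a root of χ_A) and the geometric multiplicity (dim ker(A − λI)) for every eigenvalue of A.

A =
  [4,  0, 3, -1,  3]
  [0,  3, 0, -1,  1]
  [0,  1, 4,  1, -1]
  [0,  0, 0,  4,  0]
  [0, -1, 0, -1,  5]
λ = 4: alg = 5, geom = 3

Step 1 — factor the characteristic polynomial to read off the algebraic multiplicities:
  χ_A(x) = (x - 4)^5

Step 2 — compute geometric multiplicities via the rank-nullity identity g(λ) = n − rank(A − λI):
  rank(A − (4)·I) = 2, so dim ker(A − (4)·I) = n − 2 = 3

Summary:
  λ = 4: algebraic multiplicity = 5, geometric multiplicity = 3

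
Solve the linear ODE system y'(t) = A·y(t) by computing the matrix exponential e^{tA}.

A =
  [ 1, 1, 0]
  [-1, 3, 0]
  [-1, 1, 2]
e^{tA} =
  [-t*exp(2*t) + exp(2*t), t*exp(2*t), 0]
  [-t*exp(2*t), t*exp(2*t) + exp(2*t), 0]
  [-t*exp(2*t), t*exp(2*t), exp(2*t)]

Strategy: write A = P · J · P⁻¹ where J is a Jordan canonical form, so e^{tA} = P · e^{tJ} · P⁻¹, and e^{tJ} can be computed block-by-block.

A has Jordan form
J =
  [2, 1, 0]
  [0, 2, 0]
  [0, 0, 2]
(up to reordering of blocks).

Per-block formulas:
  For a 1×1 block at λ = 2: exp(t · [2]) = [e^(2t)].
  For a 2×2 Jordan block J_2(2): exp(t · J_2(2)) = e^(2t)·(I + t·N), where N is the 2×2 nilpotent shift.

After assembling e^{tJ} and conjugating by P, we get:

e^{tA} =
  [-t*exp(2*t) + exp(2*t), t*exp(2*t), 0]
  [-t*exp(2*t), t*exp(2*t) + exp(2*t), 0]
  [-t*exp(2*t), t*exp(2*t), exp(2*t)]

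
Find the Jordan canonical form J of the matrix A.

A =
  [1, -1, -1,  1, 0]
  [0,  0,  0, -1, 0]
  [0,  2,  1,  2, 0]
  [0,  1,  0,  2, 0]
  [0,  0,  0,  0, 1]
J_2(1) ⊕ J_2(1) ⊕ J_1(1)

The characteristic polynomial is
  det(x·I − A) = x^5 - 5*x^4 + 10*x^3 - 10*x^2 + 5*x - 1 = (x - 1)^5

Eigenvalues and multiplicities (the geometric multiplicity of λ is n − rank(A − λI), which equals the number of Jordan blocks for λ):
  λ = 1: algebraic multiplicity = 5, geometric multiplicity = 3

Determining the block sizes for each eigenvalue:
  λ = 1: with am = 5 and gm = 3, the partition is not yet determined (e.g. several partitions of 5 into 3 parts exist). Let N = A − (1)·I. Computing rank(N^1) = 2, rank(N^2) = 0; the number of blocks of size ≥ j is rank(N^{j−1}) − rank(N^j), giving [3, 2]. So we have 2 block(s) of size 2, 1 block(s) of size 1 → block sizes [2, 2, 1]

Assembling the blocks gives a Jordan form
J =
  [1, 1, 0, 0, 0]
  [0, 1, 0, 0, 0]
  [0, 0, 1, 1, 0]
  [0, 0, 0, 1, 0]
  [0, 0, 0, 0, 1]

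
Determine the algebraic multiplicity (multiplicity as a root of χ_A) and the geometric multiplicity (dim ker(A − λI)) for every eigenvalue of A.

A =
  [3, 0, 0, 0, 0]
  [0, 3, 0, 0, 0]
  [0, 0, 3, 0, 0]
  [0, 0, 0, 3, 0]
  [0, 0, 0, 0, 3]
λ = 3: alg = 5, geom = 5

Step 1 — factor the characteristic polynomial to read off the algebraic multiplicities:
  χ_A(x) = (x - 3)^5

Step 2 — compute geometric multiplicities via the rank-nullity identity g(λ) = n − rank(A − λI):
  rank(A − (3)·I) = 0, so dim ker(A − (3)·I) = n − 0 = 5

Summary:
  λ = 3: algebraic multiplicity = 5, geometric multiplicity = 5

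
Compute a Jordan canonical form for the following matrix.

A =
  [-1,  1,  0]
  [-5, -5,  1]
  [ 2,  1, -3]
J_3(-3)

The characteristic polynomial is
  det(x·I − A) = x^3 + 9*x^2 + 27*x + 27 = (x + 3)^3

Eigenvalues and multiplicities (the geometric multiplicity of λ is n − rank(A − λI), which equals the number of Jordan blocks for λ):
  λ = -3: algebraic multiplicity = 3, geometric multiplicity = 1

Determining the block sizes for each eigenvalue:
  λ = -3: one block (gm = 1), so the single block has size am = 3 → block sizes [3]

Assembling the blocks gives a Jordan form
J =
  [-3,  1,  0]
  [ 0, -3,  1]
  [ 0,  0, -3]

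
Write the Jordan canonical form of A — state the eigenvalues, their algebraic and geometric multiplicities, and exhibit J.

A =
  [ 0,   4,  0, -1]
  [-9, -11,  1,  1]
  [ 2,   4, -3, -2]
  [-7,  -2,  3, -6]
J_3(-5) ⊕ J_1(-5)

The characteristic polynomial is
  det(x·I − A) = x^4 + 20*x^3 + 150*x^2 + 500*x + 625 = (x + 5)^4

Eigenvalues and multiplicities (the geometric multiplicity of λ is n − rank(A − λI), which equals the number of Jordan blocks for λ):
  λ = -5: algebraic multiplicity = 4, geometric multiplicity = 2

Determining the block sizes for each eigenvalue:
  λ = -5: with am = 4 and gm = 2, the partition is not yet determined (e.g. several partitions of 4 into 2 parts exist). Let N = A − (-5)·I. Computing rank(N^1) = 2, rank(N^2) = 1, rank(N^3) = 0; the number of blocks of size ≥ j is rank(N^{j−1}) − rank(N^j), giving [2, 1, 1]. So we have 1 block(s) of size 3, 1 block(s) of size 1 → block sizes [3, 1]

Assembling the blocks gives a Jordan form
J =
  [-5,  1,  0,  0]
  [ 0, -5,  1,  0]
  [ 0,  0, -5,  0]
  [ 0,  0,  0, -5]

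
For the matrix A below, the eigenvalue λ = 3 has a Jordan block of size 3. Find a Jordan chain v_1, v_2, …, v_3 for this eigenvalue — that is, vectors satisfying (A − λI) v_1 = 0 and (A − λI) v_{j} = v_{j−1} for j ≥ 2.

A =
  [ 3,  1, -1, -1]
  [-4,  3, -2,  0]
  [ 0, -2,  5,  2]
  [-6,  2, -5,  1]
A Jordan chain for λ = 3 of length 3:
v_1 = (2, 0, -4, 4)ᵀ
v_2 = (0, -4, 0, -6)ᵀ
v_3 = (1, 0, 0, 0)ᵀ

Let N = A − (3)·I. We want v_3 with N^3 v_3 = 0 but N^2 v_3 ≠ 0; then v_{j-1} := N · v_j for j = 3, …, 2.

Pick v_3 = (1, 0, 0, 0)ᵀ.
Then v_2 = N · v_3 = (0, -4, 0, -6)ᵀ.
Then v_1 = N · v_2 = (2, 0, -4, 4)ᵀ.

Sanity check: (A − (3)·I) v_1 = (0, 0, 0, 0)ᵀ = 0. ✓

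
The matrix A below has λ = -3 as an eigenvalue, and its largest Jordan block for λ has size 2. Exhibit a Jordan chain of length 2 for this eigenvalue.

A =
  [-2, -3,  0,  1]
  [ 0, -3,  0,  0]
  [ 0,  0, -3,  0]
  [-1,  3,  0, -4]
A Jordan chain for λ = -3 of length 2:
v_1 = (1, 0, 0, -1)ᵀ
v_2 = (1, 0, 0, 0)ᵀ

Let N = A − (-3)·I. We want v_2 with N^2 v_2 = 0 but N^1 v_2 ≠ 0; then v_{j-1} := N · v_j for j = 2, …, 2.

Pick v_2 = (1, 0, 0, 0)ᵀ.
Then v_1 = N · v_2 = (1, 0, 0, -1)ᵀ.

Sanity check: (A − (-3)·I) v_1 = (0, 0, 0, 0)ᵀ = 0. ✓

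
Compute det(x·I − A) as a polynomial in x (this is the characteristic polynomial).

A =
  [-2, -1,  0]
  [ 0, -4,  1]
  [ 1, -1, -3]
x^3 + 9*x^2 + 27*x + 27

Expanding det(x·I − A) (e.g. by cofactor expansion or by noting that A is similar to its Jordan form J, which has the same characteristic polynomial as A) gives
  χ_A(x) = x^3 + 9*x^2 + 27*x + 27
which factors as (x + 3)^3. The eigenvalues (with algebraic multiplicities) are λ = -3 with multiplicity 3.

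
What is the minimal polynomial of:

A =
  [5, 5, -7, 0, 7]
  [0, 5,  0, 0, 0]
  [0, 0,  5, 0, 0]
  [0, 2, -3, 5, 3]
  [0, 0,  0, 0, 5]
x^2 - 10*x + 25

The characteristic polynomial is χ_A(x) = (x - 5)^5, so the eigenvalues are known. The minimal polynomial is
  m_A(x) = Π_λ (x − λ)^{k_λ}
where k_λ is the size of the *largest* Jordan block for λ (equivalently, the smallest k with (A − λI)^k v = 0 for every generalised eigenvector v of λ).

  λ = 5: largest Jordan block has size 2, contributing (x − 5)^2

So m_A(x) = (x - 5)^2 = x^2 - 10*x + 25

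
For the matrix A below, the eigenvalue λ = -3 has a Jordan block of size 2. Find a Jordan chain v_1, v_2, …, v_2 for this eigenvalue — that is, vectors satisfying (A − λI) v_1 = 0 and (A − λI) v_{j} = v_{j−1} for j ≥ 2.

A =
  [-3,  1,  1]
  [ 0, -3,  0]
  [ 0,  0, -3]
A Jordan chain for λ = -3 of length 2:
v_1 = (1, 0, 0)ᵀ
v_2 = (0, 1, 0)ᵀ

Let N = A − (-3)·I. We want v_2 with N^2 v_2 = 0 but N^1 v_2 ≠ 0; then v_{j-1} := N · v_j for j = 2, …, 2.

Pick v_2 = (0, 1, 0)ᵀ.
Then v_1 = N · v_2 = (1, 0, 0)ᵀ.

Sanity check: (A − (-3)·I) v_1 = (0, 0, 0)ᵀ = 0. ✓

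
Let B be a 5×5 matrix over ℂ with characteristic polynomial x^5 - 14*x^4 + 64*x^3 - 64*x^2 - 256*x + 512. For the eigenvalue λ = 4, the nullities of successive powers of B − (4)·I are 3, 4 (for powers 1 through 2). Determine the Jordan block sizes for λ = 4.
Block sizes for λ = 4: [2, 1, 1]

From the dimensions of kernels of powers, the number of Jordan blocks of size at least j is d_j − d_{j−1} where d_j = dim ker(N^j) (with d_0 = 0). Computing the differences gives [3, 1].
The number of blocks of size exactly k is (#blocks of size ≥ k) − (#blocks of size ≥ k + 1), so the partition is: 2 block(s) of size 1, 1 block(s) of size 2.
In nonincreasing order the block sizes are [2, 1, 1].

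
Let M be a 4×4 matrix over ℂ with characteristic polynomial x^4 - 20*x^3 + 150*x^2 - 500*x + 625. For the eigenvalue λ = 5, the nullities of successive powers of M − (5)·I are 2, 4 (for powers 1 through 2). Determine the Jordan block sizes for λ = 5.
Block sizes for λ = 5: [2, 2]

From the dimensions of kernels of powers, the number of Jordan blocks of size at least j is d_j − d_{j−1} where d_j = dim ker(N^j) (with d_0 = 0). Computing the differences gives [2, 2].
The number of blocks of size exactly k is (#blocks of size ≥ k) − (#blocks of size ≥ k + 1), so the partition is: 2 block(s) of size 2.
In nonincreasing order the block sizes are [2, 2].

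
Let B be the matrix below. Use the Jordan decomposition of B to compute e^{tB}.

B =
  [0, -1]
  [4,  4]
e^{tB} =
  [-2*t*exp(2*t) + exp(2*t), -t*exp(2*t)]
  [4*t*exp(2*t), 2*t*exp(2*t) + exp(2*t)]

Strategy: write B = P · J · P⁻¹ where J is a Jordan canonical form, so e^{tB} = P · e^{tJ} · P⁻¹, and e^{tJ} can be computed block-by-block.

B has Jordan form
J =
  [2, 1]
  [0, 2]
(up to reordering of blocks).

Per-block formulas:
  For a 2×2 Jordan block J_2(2): exp(t · J_2(2)) = e^(2t)·(I + t·N), where N is the 2×2 nilpotent shift.

After assembling e^{tJ} and conjugating by P, we get:

e^{tB} =
  [-2*t*exp(2*t) + exp(2*t), -t*exp(2*t)]
  [4*t*exp(2*t), 2*t*exp(2*t) + exp(2*t)]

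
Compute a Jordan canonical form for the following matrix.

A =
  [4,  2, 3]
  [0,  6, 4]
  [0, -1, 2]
J_3(4)

The characteristic polynomial is
  det(x·I − A) = x^3 - 12*x^2 + 48*x - 64 = (x - 4)^3

Eigenvalues and multiplicities (the geometric multiplicity of λ is n − rank(A − λI), which equals the number of Jordan blocks for λ):
  λ = 4: algebraic multiplicity = 3, geometric multiplicity = 1

Determining the block sizes for each eigenvalue:
  λ = 4: one block (gm = 1), so the single block has size am = 3 → block sizes [3]

Assembling the blocks gives a Jordan form
J =
  [4, 1, 0]
  [0, 4, 1]
  [0, 0, 4]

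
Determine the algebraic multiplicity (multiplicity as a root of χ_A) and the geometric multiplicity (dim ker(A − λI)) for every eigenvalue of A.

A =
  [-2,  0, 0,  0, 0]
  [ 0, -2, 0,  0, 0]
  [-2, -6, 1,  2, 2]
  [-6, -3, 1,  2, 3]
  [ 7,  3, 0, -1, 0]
λ = -2: alg = 2, geom = 2; λ = 1: alg = 3, geom = 1

Step 1 — factor the characteristic polynomial to read off the algebraic multiplicities:
  χ_A(x) = (x - 1)^3*(x + 2)^2

Step 2 — compute geometric multiplicities via the rank-nullity identity g(λ) = n − rank(A − λI):
  rank(A − (-2)·I) = 3, so dim ker(A − (-2)·I) = n − 3 = 2
  rank(A − (1)·I) = 4, so dim ker(A − (1)·I) = n − 4 = 1

Summary:
  λ = -2: algebraic multiplicity = 2, geometric multiplicity = 2
  λ = 1: algebraic multiplicity = 3, geometric multiplicity = 1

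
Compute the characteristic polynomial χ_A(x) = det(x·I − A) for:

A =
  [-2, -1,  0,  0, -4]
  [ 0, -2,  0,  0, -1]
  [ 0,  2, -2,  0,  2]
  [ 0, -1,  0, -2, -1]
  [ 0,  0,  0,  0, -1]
x^5 + 9*x^4 + 32*x^3 + 56*x^2 + 48*x + 16

Expanding det(x·I − A) (e.g. by cofactor expansion or by noting that A is similar to its Jordan form J, which has the same characteristic polynomial as A) gives
  χ_A(x) = x^5 + 9*x^4 + 32*x^3 + 56*x^2 + 48*x + 16
which factors as (x + 1)*(x + 2)^4. The eigenvalues (with algebraic multiplicities) are λ = -2 with multiplicity 4, λ = -1 with multiplicity 1.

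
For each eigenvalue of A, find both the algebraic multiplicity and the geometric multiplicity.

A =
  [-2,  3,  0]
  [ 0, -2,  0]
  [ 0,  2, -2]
λ = -2: alg = 3, geom = 2

Step 1 — factor the characteristic polynomial to read off the algebraic multiplicities:
  χ_A(x) = (x + 2)^3

Step 2 — compute geometric multiplicities via the rank-nullity identity g(λ) = n − rank(A − λI):
  rank(A − (-2)·I) = 1, so dim ker(A − (-2)·I) = n − 1 = 2

Summary:
  λ = -2: algebraic multiplicity = 3, geometric multiplicity = 2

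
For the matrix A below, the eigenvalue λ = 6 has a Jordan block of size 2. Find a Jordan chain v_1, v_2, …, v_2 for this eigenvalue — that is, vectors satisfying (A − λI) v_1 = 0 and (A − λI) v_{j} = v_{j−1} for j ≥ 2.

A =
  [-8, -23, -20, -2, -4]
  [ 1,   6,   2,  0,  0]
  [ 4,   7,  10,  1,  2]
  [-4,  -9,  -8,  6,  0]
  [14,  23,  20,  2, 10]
A Jordan chain for λ = 6 of length 2:
v_1 = (-8, 0, 4, 0, 8)ᵀ
v_2 = (2, 0, -1, 0, 0)ᵀ

Let N = A − (6)·I. We want v_2 with N^2 v_2 = 0 but N^1 v_2 ≠ 0; then v_{j-1} := N · v_j for j = 2, …, 2.

Pick v_2 = (2, 0, -1, 0, 0)ᵀ.
Then v_1 = N · v_2 = (-8, 0, 4, 0, 8)ᵀ.

Sanity check: (A − (6)·I) v_1 = (0, 0, 0, 0, 0)ᵀ = 0. ✓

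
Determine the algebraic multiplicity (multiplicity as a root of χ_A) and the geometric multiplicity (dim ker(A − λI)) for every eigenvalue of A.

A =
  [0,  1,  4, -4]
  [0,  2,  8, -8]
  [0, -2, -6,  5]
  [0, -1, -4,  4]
λ = 0: alg = 4, geom = 2

Step 1 — factor the characteristic polynomial to read off the algebraic multiplicities:
  χ_A(x) = x^4

Step 2 — compute geometric multiplicities via the rank-nullity identity g(λ) = n − rank(A − λI):
  rank(A − (0)·I) = 2, so dim ker(A − (0)·I) = n − 2 = 2

Summary:
  λ = 0: algebraic multiplicity = 4, geometric multiplicity = 2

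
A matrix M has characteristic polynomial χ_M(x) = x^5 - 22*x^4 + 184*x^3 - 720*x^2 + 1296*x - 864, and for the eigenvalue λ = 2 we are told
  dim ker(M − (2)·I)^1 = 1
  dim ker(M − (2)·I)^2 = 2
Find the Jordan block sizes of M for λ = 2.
Block sizes for λ = 2: [2]

From the dimensions of kernels of powers, the number of Jordan blocks of size at least j is d_j − d_{j−1} where d_j = dim ker(N^j) (with d_0 = 0). Computing the differences gives [1, 1].
The number of blocks of size exactly k is (#blocks of size ≥ k) − (#blocks of size ≥ k + 1), so the partition is: 1 block(s) of size 2.
In nonincreasing order the block sizes are [2].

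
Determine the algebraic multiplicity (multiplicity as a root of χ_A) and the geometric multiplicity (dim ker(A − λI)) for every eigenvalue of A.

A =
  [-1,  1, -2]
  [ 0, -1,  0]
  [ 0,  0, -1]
λ = -1: alg = 3, geom = 2

Step 1 — factor the characteristic polynomial to read off the algebraic multiplicities:
  χ_A(x) = (x + 1)^3

Step 2 — compute geometric multiplicities via the rank-nullity identity g(λ) = n − rank(A − λI):
  rank(A − (-1)·I) = 1, so dim ker(A − (-1)·I) = n − 1 = 2

Summary:
  λ = -1: algebraic multiplicity = 3, geometric multiplicity = 2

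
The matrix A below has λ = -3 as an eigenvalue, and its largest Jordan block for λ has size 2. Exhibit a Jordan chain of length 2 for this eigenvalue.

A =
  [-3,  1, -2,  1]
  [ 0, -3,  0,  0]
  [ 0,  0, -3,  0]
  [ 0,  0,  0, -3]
A Jordan chain for λ = -3 of length 2:
v_1 = (1, 0, 0, 0)ᵀ
v_2 = (0, 1, 0, 0)ᵀ

Let N = A − (-3)·I. We want v_2 with N^2 v_2 = 0 but N^1 v_2 ≠ 0; then v_{j-1} := N · v_j for j = 2, …, 2.

Pick v_2 = (0, 1, 0, 0)ᵀ.
Then v_1 = N · v_2 = (1, 0, 0, 0)ᵀ.

Sanity check: (A − (-3)·I) v_1 = (0, 0, 0, 0)ᵀ = 0. ✓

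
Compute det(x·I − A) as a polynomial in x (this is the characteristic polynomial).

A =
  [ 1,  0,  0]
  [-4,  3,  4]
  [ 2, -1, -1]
x^3 - 3*x^2 + 3*x - 1

Expanding det(x·I − A) (e.g. by cofactor expansion or by noting that A is similar to its Jordan form J, which has the same characteristic polynomial as A) gives
  χ_A(x) = x^3 - 3*x^2 + 3*x - 1
which factors as (x - 1)^3. The eigenvalues (with algebraic multiplicities) are λ = 1 with multiplicity 3.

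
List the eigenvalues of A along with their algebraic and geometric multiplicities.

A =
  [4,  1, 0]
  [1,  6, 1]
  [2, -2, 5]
λ = 5: alg = 3, geom = 1

Step 1 — factor the characteristic polynomial to read off the algebraic multiplicities:
  χ_A(x) = (x - 5)^3

Step 2 — compute geometric multiplicities via the rank-nullity identity g(λ) = n − rank(A − λI):
  rank(A − (5)·I) = 2, so dim ker(A − (5)·I) = n − 2 = 1

Summary:
  λ = 5: algebraic multiplicity = 3, geometric multiplicity = 1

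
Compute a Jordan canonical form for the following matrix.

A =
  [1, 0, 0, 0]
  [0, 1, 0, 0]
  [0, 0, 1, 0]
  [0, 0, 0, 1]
J_1(1) ⊕ J_1(1) ⊕ J_1(1) ⊕ J_1(1)

The characteristic polynomial is
  det(x·I − A) = x^4 - 4*x^3 + 6*x^2 - 4*x + 1 = (x - 1)^4

Eigenvalues and multiplicities (the geometric multiplicity of λ is n − rank(A − λI), which equals the number of Jordan blocks for λ):
  λ = 1: algebraic multiplicity = 4, geometric multiplicity = 4

Determining the block sizes for each eigenvalue:
  λ = 1: gm = am = 4, so every block has size 1 → block sizes [1, 1, 1, 1]

Assembling the blocks gives a Jordan form
J =
  [1, 0, 0, 0]
  [0, 1, 0, 0]
  [0, 0, 1, 0]
  [0, 0, 0, 1]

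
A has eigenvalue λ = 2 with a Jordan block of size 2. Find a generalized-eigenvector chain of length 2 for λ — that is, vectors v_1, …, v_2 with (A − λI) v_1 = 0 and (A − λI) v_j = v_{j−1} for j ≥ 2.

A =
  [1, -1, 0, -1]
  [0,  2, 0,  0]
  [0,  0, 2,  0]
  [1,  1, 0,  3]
A Jordan chain for λ = 2 of length 2:
v_1 = (-1, 0, 0, 1)ᵀ
v_2 = (1, 0, 0, 0)ᵀ

Let N = A − (2)·I. We want v_2 with N^2 v_2 = 0 but N^1 v_2 ≠ 0; then v_{j-1} := N · v_j for j = 2, …, 2.

Pick v_2 = (1, 0, 0, 0)ᵀ.
Then v_1 = N · v_2 = (-1, 0, 0, 1)ᵀ.

Sanity check: (A − (2)·I) v_1 = (0, 0, 0, 0)ᵀ = 0. ✓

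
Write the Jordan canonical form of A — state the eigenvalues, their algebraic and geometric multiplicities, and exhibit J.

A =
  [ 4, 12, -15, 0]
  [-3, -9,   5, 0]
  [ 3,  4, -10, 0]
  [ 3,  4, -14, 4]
J_2(-5) ⊕ J_1(-5) ⊕ J_1(4)

The characteristic polynomial is
  det(x·I − A) = x^4 + 11*x^3 + 15*x^2 - 175*x - 500 = (x - 4)*(x + 5)^3

Eigenvalues and multiplicities (the geometric multiplicity of λ is n − rank(A − λI), which equals the number of Jordan blocks for λ):
  λ = -5: algebraic multiplicity = 3, geometric multiplicity = 2
  λ = 4: algebraic multiplicity = 1, geometric multiplicity = 1

Determining the block sizes for each eigenvalue:
  λ = -5: 2 blocks summing to 3 forces exactly one block of size 2 and the rest size 1 → block sizes [2, 1]
  λ = 4: one block (gm = 1), so the single block has size am = 1 → block sizes [1]

Assembling the blocks gives a Jordan form
J =
  [-5,  1,  0, 0]
  [ 0, -5,  0, 0]
  [ 0,  0, -5, 0]
  [ 0,  0,  0, 4]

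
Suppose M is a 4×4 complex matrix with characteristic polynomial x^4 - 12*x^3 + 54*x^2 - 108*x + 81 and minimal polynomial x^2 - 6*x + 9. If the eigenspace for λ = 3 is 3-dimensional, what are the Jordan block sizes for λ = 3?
Block sizes for λ = 3: [2, 1, 1]

Step 1 — from the characteristic polynomial, algebraic multiplicity of λ = 3 is 4. From dim ker(M − (3)·I) = 3, there are exactly 3 Jordan blocks for λ = 3.
Step 2 — from the minimal polynomial, the factor (x − 3)^2 tells us the largest block for λ = 3 has size 2.
Step 3 — with total size 4, 3 blocks, and largest block 2, the block sizes (in nonincreasing order) are [2, 1, 1].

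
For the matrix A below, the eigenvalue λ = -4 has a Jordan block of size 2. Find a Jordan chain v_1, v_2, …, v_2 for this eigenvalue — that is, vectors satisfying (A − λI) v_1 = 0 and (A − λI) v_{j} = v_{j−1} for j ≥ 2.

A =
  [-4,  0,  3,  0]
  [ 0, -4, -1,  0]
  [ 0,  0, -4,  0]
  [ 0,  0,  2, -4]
A Jordan chain for λ = -4 of length 2:
v_1 = (3, -1, 0, 2)ᵀ
v_2 = (0, 0, 1, 0)ᵀ

Let N = A − (-4)·I. We want v_2 with N^2 v_2 = 0 but N^1 v_2 ≠ 0; then v_{j-1} := N · v_j for j = 2, …, 2.

Pick v_2 = (0, 0, 1, 0)ᵀ.
Then v_1 = N · v_2 = (3, -1, 0, 2)ᵀ.

Sanity check: (A − (-4)·I) v_1 = (0, 0, 0, 0)ᵀ = 0. ✓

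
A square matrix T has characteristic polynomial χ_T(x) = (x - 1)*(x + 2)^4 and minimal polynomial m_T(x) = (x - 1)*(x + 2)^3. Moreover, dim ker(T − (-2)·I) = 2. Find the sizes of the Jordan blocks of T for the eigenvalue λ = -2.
Block sizes for λ = -2: [3, 1]

Step 1 — from the characteristic polynomial, algebraic multiplicity of λ = -2 is 4. From dim ker(T − (-2)·I) = 2, there are exactly 2 Jordan blocks for λ = -2.
Step 2 — from the minimal polynomial, the factor (x + 2)^3 tells us the largest block for λ = -2 has size 3.
Step 3 — with total size 4, 2 blocks, and largest block 3, the block sizes (in nonincreasing order) are [3, 1].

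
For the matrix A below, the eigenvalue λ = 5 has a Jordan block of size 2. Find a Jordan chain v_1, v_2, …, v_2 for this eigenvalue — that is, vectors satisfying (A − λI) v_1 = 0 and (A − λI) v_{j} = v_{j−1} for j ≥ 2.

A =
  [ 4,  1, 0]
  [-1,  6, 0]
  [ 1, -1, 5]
A Jordan chain for λ = 5 of length 2:
v_1 = (-1, -1, 1)ᵀ
v_2 = (1, 0, 0)ᵀ

Let N = A − (5)·I. We want v_2 with N^2 v_2 = 0 but N^1 v_2 ≠ 0; then v_{j-1} := N · v_j for j = 2, …, 2.

Pick v_2 = (1, 0, 0)ᵀ.
Then v_1 = N · v_2 = (-1, -1, 1)ᵀ.

Sanity check: (A − (5)·I) v_1 = (0, 0, 0)ᵀ = 0. ✓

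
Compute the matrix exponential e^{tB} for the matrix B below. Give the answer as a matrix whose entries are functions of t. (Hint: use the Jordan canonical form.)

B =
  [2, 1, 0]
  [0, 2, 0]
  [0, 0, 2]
e^{tB} =
  [exp(2*t), t*exp(2*t), 0]
  [0, exp(2*t), 0]
  [0, 0, exp(2*t)]

Strategy: write B = P · J · P⁻¹ where J is a Jordan canonical form, so e^{tB} = P · e^{tJ} · P⁻¹, and e^{tJ} can be computed block-by-block.

B has Jordan form
J =
  [2, 1, 0]
  [0, 2, 0]
  [0, 0, 2]
(up to reordering of blocks).

Per-block formulas:
  For a 2×2 Jordan block J_2(2): exp(t · J_2(2)) = e^(2t)·(I + t·N), where N is the 2×2 nilpotent shift.
  For a 1×1 block at λ = 2: exp(t · [2]) = [e^(2t)].

After assembling e^{tJ} and conjugating by P, we get:

e^{tB} =
  [exp(2*t), t*exp(2*t), 0]
  [0, exp(2*t), 0]
  [0, 0, exp(2*t)]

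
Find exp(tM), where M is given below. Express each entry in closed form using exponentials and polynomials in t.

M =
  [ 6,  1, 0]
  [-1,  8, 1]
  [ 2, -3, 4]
e^{tM} =
  [-t^2*exp(6*t)/2 + exp(6*t), t^2*exp(6*t) + t*exp(6*t), t^2*exp(6*t)/2]
  [-t*exp(6*t), 2*t*exp(6*t) + exp(6*t), t*exp(6*t)]
  [-t^2*exp(6*t)/2 + 2*t*exp(6*t), t^2*exp(6*t) - 3*t*exp(6*t), t^2*exp(6*t)/2 - 2*t*exp(6*t) + exp(6*t)]

Strategy: write M = P · J · P⁻¹ where J is a Jordan canonical form, so e^{tM} = P · e^{tJ} · P⁻¹, and e^{tJ} can be computed block-by-block.

M has Jordan form
J =
  [6, 1, 0]
  [0, 6, 1]
  [0, 0, 6]
(up to reordering of blocks).

Per-block formulas:
  For a 3×3 Jordan block J_3(6): exp(t · J_3(6)) = e^(6t)·(I + t·N + (t^2/2)·N^2), where N is the 3×3 nilpotent shift.

After assembling e^{tJ} and conjugating by P, we get:

e^{tM} =
  [-t^2*exp(6*t)/2 + exp(6*t), t^2*exp(6*t) + t*exp(6*t), t^2*exp(6*t)/2]
  [-t*exp(6*t), 2*t*exp(6*t) + exp(6*t), t*exp(6*t)]
  [-t^2*exp(6*t)/2 + 2*t*exp(6*t), t^2*exp(6*t) - 3*t*exp(6*t), t^2*exp(6*t)/2 - 2*t*exp(6*t) + exp(6*t)]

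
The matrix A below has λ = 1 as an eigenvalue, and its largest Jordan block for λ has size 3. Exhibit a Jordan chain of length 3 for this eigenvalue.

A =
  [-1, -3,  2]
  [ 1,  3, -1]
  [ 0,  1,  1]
A Jordan chain for λ = 1 of length 3:
v_1 = (1, 0, 1)ᵀ
v_2 = (-2, 1, 0)ᵀ
v_3 = (1, 0, 0)ᵀ

Let N = A − (1)·I. We want v_3 with N^3 v_3 = 0 but N^2 v_3 ≠ 0; then v_{j-1} := N · v_j for j = 3, …, 2.

Pick v_3 = (1, 0, 0)ᵀ.
Then v_2 = N · v_3 = (-2, 1, 0)ᵀ.
Then v_1 = N · v_2 = (1, 0, 1)ᵀ.

Sanity check: (A − (1)·I) v_1 = (0, 0, 0)ᵀ = 0. ✓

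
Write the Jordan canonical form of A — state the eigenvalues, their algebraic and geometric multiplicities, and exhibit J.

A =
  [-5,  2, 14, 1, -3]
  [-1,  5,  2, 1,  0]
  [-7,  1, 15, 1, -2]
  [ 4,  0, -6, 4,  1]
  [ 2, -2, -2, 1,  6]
J_3(5) ⊕ J_2(5)

The characteristic polynomial is
  det(x·I − A) = x^5 - 25*x^4 + 250*x^3 - 1250*x^2 + 3125*x - 3125 = (x - 5)^5

Eigenvalues and multiplicities (the geometric multiplicity of λ is n − rank(A − λI), which equals the number of Jordan blocks for λ):
  λ = 5: algebraic multiplicity = 5, geometric multiplicity = 2

Determining the block sizes for each eigenvalue:
  λ = 5: with am = 5 and gm = 2, the partition is not yet determined (e.g. several partitions of 5 into 2 parts exist). Let N = A − (5)·I. Computing rank(N^1) = 3, rank(N^2) = 1, rank(N^3) = 0; the number of blocks of size ≥ j is rank(N^{j−1}) − rank(N^j), giving [2, 2, 1]. So we have 1 block(s) of size 3, 1 block(s) of size 2 → block sizes [3, 2]

Assembling the blocks gives a Jordan form
J =
  [5, 1, 0, 0, 0]
  [0, 5, 1, 0, 0]
  [0, 0, 5, 0, 0]
  [0, 0, 0, 5, 1]
  [0, 0, 0, 0, 5]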